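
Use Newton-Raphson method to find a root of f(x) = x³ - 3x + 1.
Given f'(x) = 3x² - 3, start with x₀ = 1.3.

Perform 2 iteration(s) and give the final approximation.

f(x) = x³ - 3x + 1
f'(x) = 3x² - 3
x₀ = 1.3

Newton-Raphson formula: x_{n+1} = x_n - f(x_n)/f'(x_n)

Iteration 1:
  f(1.300000) = -0.703000
  f'(1.300000) = 2.070000
  x_1 = 1.300000 - (-0.703000)/2.070000 = 1.639614
Iteration 2:
  f(1.639614) = 0.488986
  f'(1.639614) = 5.064998
  x_2 = 1.639614 - 0.488986/5.064998 = 1.543071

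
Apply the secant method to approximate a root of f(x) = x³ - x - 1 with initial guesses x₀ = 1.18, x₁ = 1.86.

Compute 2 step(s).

f(x) = x³ - x - 1
x₀ = 1.18, x₁ = 1.86

Secant formula: x_{n+1} = x_n - f(x_n)(x_n - x_{n-1})/(f(x_n) - f(x_{n-1}))

Iteration 1:
  f(1.180000) = -0.536968
  f(1.860000) = 3.574856
  x_2 = 1.860000 - 3.574856×(1.860000 - 1.180000)/(3.574856 - (-0.536968))
       = 1.268802
Iteration 2:
  f(1.860000) = 3.574856
  f(1.268802) = -0.226210
  x_3 = 1.268802 - (-0.226210)×(1.268802 - 1.860000)/(-0.226210 - 3.574856)
       = 1.303986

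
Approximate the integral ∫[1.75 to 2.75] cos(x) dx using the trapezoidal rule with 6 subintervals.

f(x) = cos(x)
a = 1.75, b = 2.75, n = 6
h = (b - a)/n = 0.166667

Trapezoidal rule: (h/2)[f(x₀) + 2f(x₁) + 2f(x₂) + ... + f(xₙ)]

x_0 = 1.7500, f(x_0) = -0.178246, coefficient = 1
x_1 = 1.9167, f(x_1) = -0.339016, coefficient = 2
x_2 = 2.0833, f(x_2) = -0.490390, coefficient = 2
x_3 = 2.2500, f(x_3) = -0.628174, coefficient = 2
x_4 = 2.4167, f(x_4) = -0.748549, coefficient = 2
x_5 = 2.5833, f(x_5) = -0.848178, coefficient = 2
x_6 = 2.7500, f(x_6) = -0.924302, coefficient = 1

I ≈ (0.166667/2) × -7.211160 = -0.600930
Exact value: -0.602325
Error: 0.001395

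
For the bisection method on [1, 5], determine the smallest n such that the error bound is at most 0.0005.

We need (b-a)/2^n ≤ 0.0005
(5 - 1)/2^n ≤ 0.0005
4/2^n ≤ 0.0005
2^n ≥ 8000
n ≥ log₂(8000) = 12.97
n ≥ 13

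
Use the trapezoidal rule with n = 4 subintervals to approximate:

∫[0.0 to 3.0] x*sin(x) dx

f(x) = x*sin(x)
a = 0.0, b = 3.0, n = 4
h = (b - a)/n = 0.750000

Trapezoidal rule: (h/2)[f(x₀) + 2f(x₁) + 2f(x₂) + ... + f(xₙ)]

x_0 = 0.0000, f(x_0) = 0.000000, coefficient = 1
x_1 = 0.7500, f(x_1) = 0.511229, coefficient = 2
x_2 = 1.5000, f(x_2) = 1.496242, coefficient = 2
x_3 = 2.2500, f(x_3) = 1.750665, coefficient = 2
x_4 = 3.0000, f(x_4) = 0.423360, coefficient = 1

I ≈ (0.750000/2) × 7.939633 = 2.977362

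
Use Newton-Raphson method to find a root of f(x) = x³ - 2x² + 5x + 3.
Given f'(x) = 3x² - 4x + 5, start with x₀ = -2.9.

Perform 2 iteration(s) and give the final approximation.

f(x) = x³ - 2x² + 5x + 3
f'(x) = 3x² - 4x + 5
x₀ = -2.9

Newton-Raphson formula: x_{n+1} = x_n - f(x_n)/f'(x_n)

Iteration 1:
  f(-2.900000) = -52.709000
  f'(-2.900000) = 41.830000
  x_1 = -2.900000 - (-52.709000)/41.830000 = -1.639923
Iteration 2:
  f(-1.639923) = -14.988642
  f'(-1.639923) = 19.627741
  x_2 = -1.639923 - (-14.988642)/19.627741 = -0.876278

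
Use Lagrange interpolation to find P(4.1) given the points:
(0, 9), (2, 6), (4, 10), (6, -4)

Lagrange interpolation formula:
P(x) = Σ yᵢ × Lᵢ(x)
where Lᵢ(x) = Π_{j≠i} (x - xⱼ)/(xᵢ - xⱼ)

L_0(4.1) = (4.1 - 2)/(0 - 2) × (4.1 - 4)/(0 - 4) × (4.1 - 6)/(0 - 6) = 0.008312
L_1(4.1) = (4.1 - 0)/(2 - 0) × (4.1 - 4)/(2 - 4) × (4.1 - 6)/(2 - 6) = -0.048687
L_2(4.1) = (4.1 - 0)/(4 - 0) × (4.1 - 2)/(4 - 2) × (4.1 - 6)/(4 - 6) = 1.022437
L_3(4.1) = (4.1 - 0)/(6 - 0) × (4.1 - 2)/(6 - 2) × (4.1 - 4)/(6 - 4) = 0.017937

P(4.1) = 9×L_0(4.1) + 6×L_1(4.1) + 10×L_2(4.1) + (-4)×L_3(4.1)
P(4.1) = 9.935313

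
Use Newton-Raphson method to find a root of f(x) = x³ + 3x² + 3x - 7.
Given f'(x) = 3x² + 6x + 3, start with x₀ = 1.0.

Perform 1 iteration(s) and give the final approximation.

f(x) = x³ + 3x² + 3x - 7
f'(x) = 3x² + 6x + 3
x₀ = 1.0

Newton-Raphson formula: x_{n+1} = x_n - f(x_n)/f'(x_n)

Iteration 1:
  f(1.000000) = 0.000000
  f'(1.000000) = 12.000000
  x_1 = 1.000000 - 0.000000/12.000000 = 1.000000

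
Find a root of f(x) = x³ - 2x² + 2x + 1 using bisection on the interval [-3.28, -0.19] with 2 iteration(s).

f(x) = x³ - 2x² + 2x + 1
Initial interval: [-3.28, -0.19]

Iteration 1:
  c_1 = (-3.280000 + (-0.190000))/2 = -1.735000
  f(c_1) = f(-1.735000) = -13.713190
  f(a) × f(c) ≥ 0, new interval: [-1.735000, -0.190000]
Iteration 2:
  c_2 = (-1.735000 + (-0.190000))/2 = -0.962500
  f(c_2) = f(-0.962500) = -3.669479
  f(a) × f(c) ≥ 0, new interval: [-0.962500, -0.190000]

After 2 iteration(s), the approximation is c_2 = -0.962500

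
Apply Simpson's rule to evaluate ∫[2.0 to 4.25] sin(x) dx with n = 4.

f(x) = sin(x)
a = 2.0, b = 4.25, n = 4
h = (b - a)/n = 0.562500

Simpson's rule: (h/3)[f(x₀) + 4f(x₁) + 2f(x₂) + ... + f(xₙ)]

x_0 = 2.0000, f(x_0) = 0.909297, coefficient = 1
x_1 = 2.5625, f(x_1) = 0.547265, coefficient = 4
x_2 = 3.1250, f(x_2) = 0.016592, coefficient = 2
x_3 = 3.6875, f(x_3) = -0.519194, coefficient = 4
x_4 = 4.2500, f(x_4) = -0.894989, coefficient = 1

I ≈ (0.562500/3) × 0.159776 = 0.029958
Exact value: 0.029941
Error: 0.000017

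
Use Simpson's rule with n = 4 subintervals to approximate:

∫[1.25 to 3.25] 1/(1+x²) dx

f(x) = 1/(1+x²)
a = 1.25, b = 3.25, n = 4
h = (b - a)/n = 0.500000

Simpson's rule: (h/3)[f(x₀) + 4f(x₁) + 2f(x₂) + ... + f(xₙ)]

x_0 = 1.2500, f(x_0) = 0.390244, coefficient = 1
x_1 = 1.7500, f(x_1) = 0.246154, coefficient = 4
x_2 = 2.2500, f(x_2) = 0.164948, coefficient = 2
x_3 = 2.7500, f(x_3) = 0.116788, coefficient = 4
x_4 = 3.2500, f(x_4) = 0.086486, coefficient = 1

I ≈ (0.500000/3) × 2.258396 = 0.376399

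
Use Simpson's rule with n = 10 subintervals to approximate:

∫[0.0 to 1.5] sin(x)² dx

f(x) = sin(x)²
a = 0.0, b = 1.5, n = 10
h = (b - a)/n = 0.150000

Simpson's rule: (h/3)[f(x₀) + 4f(x₁) + 2f(x₂) + ... + f(xₙ)]

x_0 = 0.0000, f(x_0) = 0.000000, coefficient = 1
x_1 = 0.1500, f(x_1) = 0.022332, coefficient = 4
x_2 = 0.3000, f(x_2) = 0.087332, coefficient = 2
x_3 = 0.4500, f(x_3) = 0.189195, coefficient = 4
x_4 = 0.6000, f(x_4) = 0.318821, coefficient = 2
x_5 = 0.7500, f(x_5) = 0.464631, coefficient = 4
x_6 = 0.9000, f(x_6) = 0.613601, coefficient = 2
x_7 = 1.0500, f(x_7) = 0.752423, coefficient = 4
x_8 = 1.2000, f(x_8) = 0.868697, coefficient = 2
x_9 = 1.3500, f(x_9) = 0.952036, coefficient = 4
x_10 = 1.5000, f(x_10) = 0.994996, coefficient = 1

I ≈ (0.150000/3) × 14.294368 = 0.714718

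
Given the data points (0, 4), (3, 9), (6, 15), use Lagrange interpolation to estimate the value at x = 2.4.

Lagrange interpolation formula:
P(x) = Σ yᵢ × Lᵢ(x)
where Lᵢ(x) = Π_{j≠i} (x - xⱼ)/(xᵢ - xⱼ)

L_0(2.4) = (2.4 - 3)/(0 - 3) × (2.4 - 6)/(0 - 6) = 0.120000
L_1(2.4) = (2.4 - 0)/(3 - 0) × (2.4 - 6)/(3 - 6) = 0.960000
L_2(2.4) = (2.4 - 0)/(6 - 0) × (2.4 - 3)/(6 - 3) = -0.080000

P(2.4) = 4×L_0(2.4) + 9×L_1(2.4) + 15×L_2(2.4)
P(2.4) = 7.920000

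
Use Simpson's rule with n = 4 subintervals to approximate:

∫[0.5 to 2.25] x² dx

f(x) = x²
a = 0.5, b = 2.25, n = 4
h = (b - a)/n = 0.437500

Simpson's rule: (h/3)[f(x₀) + 4f(x₁) + 2f(x₂) + ... + f(xₙ)]

x_0 = 0.5000, f(x_0) = 0.250000, coefficient = 1
x_1 = 0.9375, f(x_1) = 0.878906, coefficient = 4
x_2 = 1.3750, f(x_2) = 1.890625, coefficient = 2
x_3 = 1.8125, f(x_3) = 3.285156, coefficient = 4
x_4 = 2.2500, f(x_4) = 5.062500, coefficient = 1

I ≈ (0.437500/3) × 25.750000 = 3.755208
Exact value: 3.755208
Error: 0.000000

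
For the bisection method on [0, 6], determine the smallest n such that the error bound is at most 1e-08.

We need (b-a)/2^n ≤ 1e-08
(6 - 0)/2^n ≤ 1e-08
6/2^n ≤ 1e-08
2^n ≥ 600000000
n ≥ log₂(600000000) = 29.16
n ≥ 30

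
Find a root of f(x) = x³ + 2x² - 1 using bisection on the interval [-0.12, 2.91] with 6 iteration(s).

f(x) = x³ + 2x² - 1
Initial interval: [-0.12, 2.91]

Iteration 1:
  c_1 = (-0.120000 + 2.910000)/2 = 1.395000
  f(c_1) = f(1.395000) = 5.606755
  f(a) × f(c) < 0, new interval: [-0.120000, 1.395000]
Iteration 2:
  c_2 = (-0.120000 + 1.395000)/2 = 0.637500
  f(c_2) = f(0.637500) = 0.071896
  f(a) × f(c) < 0, new interval: [-0.120000, 0.637500]
Iteration 3:
  c_3 = (-0.120000 + 0.637500)/2 = 0.258750
  f(c_3) = f(0.258750) = -0.848773
  f(a) × f(c) ≥ 0, new interval: [0.258750, 0.637500]
Iteration 4:
  c_4 = (0.258750 + 0.637500)/2 = 0.448125
  f(c_4) = f(0.448125) = -0.508377
  f(a) × f(c) ≥ 0, new interval: [0.448125, 0.637500]
Iteration 5:
  c_5 = (0.448125 + 0.637500)/2 = 0.542812
  f(c_5) = f(0.542812) = -0.250772
  f(a) × f(c) ≥ 0, new interval: [0.542812, 0.637500]
Iteration 6:
  c_6 = (0.542812 + 0.637500)/2 = 0.590156
  f(c_6) = f(0.590156) = -0.097889
  f(a) × f(c) ≥ 0, new interval: [0.590156, 0.637500]

After 6 iteration(s), the approximation is c_6 = 0.590156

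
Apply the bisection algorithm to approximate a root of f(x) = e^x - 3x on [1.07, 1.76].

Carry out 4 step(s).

f(x) = e^x - 3x
Initial interval: [1.07, 1.76]

Iteration 1:
  c_1 = (1.070000 + 1.760000)/2 = 1.415000
  f(c_1) = f(1.415000) = -0.128514
  f(a) × f(c) ≥ 0, new interval: [1.415000, 1.760000]
Iteration 2:
  c_2 = (1.415000 + 1.760000)/2 = 1.587500
  f(c_2) = f(1.587500) = 0.129005
  f(a) × f(c) < 0, new interval: [1.415000, 1.587500]
Iteration 3:
  c_3 = (1.415000 + 1.587500)/2 = 1.501250
  f(c_3) = f(1.501250) = -0.016455
  f(a) × f(c) ≥ 0, new interval: [1.501250, 1.587500]
Iteration 4:
  c_4 = (1.501250 + 1.587500)/2 = 1.544375
  f(c_4) = f(1.544375) = 0.051918
  f(a) × f(c) < 0, new interval: [1.501250, 1.544375]

After 4 iteration(s), the approximation is c_4 = 1.544375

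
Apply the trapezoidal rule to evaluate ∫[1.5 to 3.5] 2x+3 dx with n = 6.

f(x) = 2x+3
a = 1.5, b = 3.5, n = 6
h = (b - a)/n = 0.333333

Trapezoidal rule: (h/2)[f(x₀) + 2f(x₁) + 2f(x₂) + ... + f(xₙ)]

x_0 = 1.5000, f(x_0) = 6.000000, coefficient = 1
x_1 = 1.8333, f(x_1) = 6.666667, coefficient = 2
x_2 = 2.1667, f(x_2) = 7.333333, coefficient = 2
x_3 = 2.5000, f(x_3) = 8.000000, coefficient = 2
x_4 = 2.8333, f(x_4) = 8.666667, coefficient = 2
x_5 = 3.1667, f(x_5) = 9.333333, coefficient = 2
x_6 = 3.5000, f(x_6) = 10.000000, coefficient = 1

I ≈ (0.333333/2) × 96.000000 = 16.000000
Exact value: 16.000000
Error: 0.000000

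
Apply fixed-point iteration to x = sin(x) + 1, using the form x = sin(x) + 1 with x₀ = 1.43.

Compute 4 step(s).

Equation: x = sin(x) + 1
Fixed-point form: x = sin(x) + 1
x₀ = 1.43

x_1 = g(1.430000) = 1.990105
x_2 = g(1.990105) = 1.913371
x_3 = g(1.913371) = 1.941893
x_4 = g(1.941893) = 1.931930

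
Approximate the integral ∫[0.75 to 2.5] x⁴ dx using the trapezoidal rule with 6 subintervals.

f(x) = x⁴
a = 0.75, b = 2.5, n = 6
h = (b - a)/n = 0.291667

Trapezoidal rule: (h/2)[f(x₀) + 2f(x₁) + 2f(x₂) + ... + f(xₙ)]

x_0 = 0.7500, f(x_0) = 0.316406, coefficient = 1
x_1 = 1.0417, f(x_1) = 1.177376, coefficient = 2
x_2 = 1.3333, f(x_2) = 3.160494, coefficient = 2
x_3 = 1.6250, f(x_3) = 6.972900, coefficient = 2
x_4 = 1.9167, f(x_4) = 13.495419, coefficient = 2
x_5 = 2.2083, f(x_5) = 23.782555, coefficient = 2
x_6 = 2.5000, f(x_6) = 39.062500, coefficient = 1

I ≈ (0.291667/2) × 136.556393 = 19.914474
Exact value: 19.483789
Error: 0.430685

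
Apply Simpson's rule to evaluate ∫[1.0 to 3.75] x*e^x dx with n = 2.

f(x) = x*e^x
a = 1.0, b = 3.75, n = 2
h = (b - a)/n = 1.375000

Simpson's rule: (h/3)[f(x₀) + 4f(x₁) + 2f(x₂) + ... + f(xₙ)]

x_0 = 1.0000, f(x_0) = 2.718282, coefficient = 1
x_1 = 2.3750, f(x_1) = 25.533656, coefficient = 4
x_2 = 3.7500, f(x_2) = 159.454058, coefficient = 1

I ≈ (1.375000/3) × 264.306965 = 121.140692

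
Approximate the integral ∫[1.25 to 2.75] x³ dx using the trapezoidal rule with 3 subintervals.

f(x) = x³
a = 1.25, b = 2.75, n = 3
h = (b - a)/n = 0.500000

Trapezoidal rule: (h/2)[f(x₀) + 2f(x₁) + 2f(x₂) + ... + f(xₙ)]

x_0 = 1.2500, f(x_0) = 1.953125, coefficient = 1
x_1 = 1.7500, f(x_1) = 5.359375, coefficient = 2
x_2 = 2.2500, f(x_2) = 11.390625, coefficient = 2
x_3 = 2.7500, f(x_3) = 20.796875, coefficient = 1

I ≈ (0.500000/2) × 56.250000 = 14.062500
Exact value: 13.687500
Error: 0.375000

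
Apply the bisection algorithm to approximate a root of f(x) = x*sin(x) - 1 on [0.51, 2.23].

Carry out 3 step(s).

f(x) = x*sin(x) - 1
Initial interval: [0.51, 2.23]

Iteration 1:
  c_1 = (0.510000 + 2.230000)/2 = 1.370000
  f(c_1) = f(1.370000) = 0.342474
  f(a) × f(c) < 0, new interval: [0.510000, 1.370000]
Iteration 2:
  c_2 = (0.510000 + 1.370000)/2 = 0.940000
  f(c_2) = f(0.940000) = -0.240895
  f(a) × f(c) ≥ 0, new interval: [0.940000, 1.370000]
Iteration 3:
  c_3 = (0.940000 + 1.370000)/2 = 1.155000
  f(c_3) = f(1.155000) = 0.056588
  f(a) × f(c) < 0, new interval: [0.940000, 1.155000]

After 3 iteration(s), the approximation is c_3 = 1.155000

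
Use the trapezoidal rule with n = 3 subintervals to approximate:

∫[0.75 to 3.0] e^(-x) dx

f(x) = e^(-x)
a = 0.75, b = 3.0, n = 3
h = (b - a)/n = 0.750000

Trapezoidal rule: (h/2)[f(x₀) + 2f(x₁) + 2f(x₂) + ... + f(xₙ)]

x_0 = 0.7500, f(x_0) = 0.472367, coefficient = 1
x_1 = 1.5000, f(x_1) = 0.223130, coefficient = 2
x_2 = 2.2500, f(x_2) = 0.105399, coefficient = 2
x_3 = 3.0000, f(x_3) = 0.049787, coefficient = 1

I ≈ (0.750000/2) × 1.179212 = 0.442205
Exact value: 0.422579
Error: 0.019625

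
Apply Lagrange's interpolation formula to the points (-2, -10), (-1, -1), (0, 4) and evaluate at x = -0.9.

Lagrange interpolation formula:
P(x) = Σ yᵢ × Lᵢ(x)
where Lᵢ(x) = Π_{j≠i} (x - xⱼ)/(xᵢ - xⱼ)

L_0(-0.9) = (-0.9 - (-1))/(-2 - (-1)) × (-0.9 - 0)/(-2 - 0) = -0.045000
L_1(-0.9) = (-0.9 - (-2))/(-1 - (-2)) × (-0.9 - 0)/(-1 - 0) = 0.990000
L_2(-0.9) = (-0.9 - (-2))/(0 - (-2)) × (-0.9 - (-1))/(0 - (-1)) = 0.055000

P(-0.9) = (-10)×L_0(-0.9) + (-1)×L_1(-0.9) + 4×L_2(-0.9)
P(-0.9) = -0.320000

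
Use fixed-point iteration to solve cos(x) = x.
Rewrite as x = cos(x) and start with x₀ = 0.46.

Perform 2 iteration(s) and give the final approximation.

Equation: cos(x) = x
Fixed-point form: x = cos(x)
x₀ = 0.46

x_1 = g(0.460000) = 0.896052
x_2 = g(0.896052) = 0.624697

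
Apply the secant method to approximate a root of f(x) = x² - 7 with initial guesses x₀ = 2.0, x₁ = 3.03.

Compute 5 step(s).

f(x) = x² - 7
x₀ = 2.0, x₁ = 3.03

Secant formula: x_{n+1} = x_n - f(x_n)(x_n - x_{n-1})/(f(x_n) - f(x_{n-1}))

Iteration 1:
  f(2.000000) = -3.000000
  f(3.030000) = 2.180900
  x_2 = 3.030000 - 2.180900×(3.030000 - 2.000000)/(2.180900 - (-3.000000))
       = 2.596421
Iteration 2:
  f(3.030000) = 2.180900
  f(2.596421) = -0.258596
  x_3 = 2.596421 - (-0.258596)×(2.596421 - 3.030000)/(-0.258596 - 2.180900)
       = 2.642382
Iteration 3:
  f(2.596421) = -0.258596
  f(2.642382) = -0.017815
  x_4 = 2.642382 - (-0.017815)×(2.642382 - 2.596421)/(-0.017815 - (-0.258596))
       = 2.645783
Iteration 4:
  f(2.642382) = -0.017815
  f(2.645783) = 0.000168
  x_5 = 2.645783 - 0.000168×(2.645783 - 2.642382)/(0.000168 - (-0.017815))
       = 2.645751
Iteration 5:
  f(2.645783) = 0.000168
  f(2.645751) = 0.000000
  x_6 = 2.645751 - 0.000000×(2.645751 - 2.645783)/(0.000000 - 0.000168)
       = 2.645751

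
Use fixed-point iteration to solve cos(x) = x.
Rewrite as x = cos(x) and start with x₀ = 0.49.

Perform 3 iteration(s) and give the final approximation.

Equation: cos(x) = x
Fixed-point form: x = cos(x)
x₀ = 0.49

x_1 = g(0.490000) = 0.882333
x_2 = g(0.882333) = 0.635351
x_3 = g(0.635351) = 0.804863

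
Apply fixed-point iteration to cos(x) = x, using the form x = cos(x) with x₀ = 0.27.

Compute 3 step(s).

Equation: cos(x) = x
Fixed-point form: x = cos(x)
x₀ = 0.27

x_1 = g(0.270000) = 0.963771
x_2 = g(0.963771) = 0.570427
x_3 = g(0.570427) = 0.841671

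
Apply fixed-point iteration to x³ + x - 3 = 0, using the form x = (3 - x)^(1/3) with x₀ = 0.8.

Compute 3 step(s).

Equation: x³ + x - 3 = 0
Fixed-point form: x = (3 - x)^(1/3)
x₀ = 0.8

x_1 = g(0.800000) = 1.300591
x_2 = g(1.300591) = 1.193345
x_3 = g(1.193345) = 1.217938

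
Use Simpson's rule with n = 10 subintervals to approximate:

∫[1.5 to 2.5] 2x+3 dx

f(x) = 2x+3
a = 1.5, b = 2.5, n = 10
h = (b - a)/n = 0.100000

Simpson's rule: (h/3)[f(x₀) + 4f(x₁) + 2f(x₂) + ... + f(xₙ)]

x_0 = 1.5000, f(x_0) = 6.000000, coefficient = 1
x_1 = 1.6000, f(x_1) = 6.200000, coefficient = 4
x_2 = 1.7000, f(x_2) = 6.400000, coefficient = 2
x_3 = 1.8000, f(x_3) = 6.600000, coefficient = 4
x_4 = 1.9000, f(x_4) = 6.800000, coefficient = 2
x_5 = 2.0000, f(x_5) = 7.000000, coefficient = 4
x_6 = 2.1000, f(x_6) = 7.200000, coefficient = 2
x_7 = 2.2000, f(x_7) = 7.400000, coefficient = 4
x_8 = 2.3000, f(x_8) = 7.600000, coefficient = 2
x_9 = 2.4000, f(x_9) = 7.800000, coefficient = 4
x_10 = 2.5000, f(x_10) = 8.000000, coefficient = 1

I ≈ (0.100000/3) × 210.000000 = 7.000000
Exact value: 7.000000
Error: 0.000000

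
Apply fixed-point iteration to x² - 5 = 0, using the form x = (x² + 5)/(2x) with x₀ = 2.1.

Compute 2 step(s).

Equation: x² - 5 = 0
Fixed-point form: x = (x² + 5)/(2x)
x₀ = 2.1

x_1 = g(2.100000) = 2.240476
x_2 = g(2.240476) = 2.236072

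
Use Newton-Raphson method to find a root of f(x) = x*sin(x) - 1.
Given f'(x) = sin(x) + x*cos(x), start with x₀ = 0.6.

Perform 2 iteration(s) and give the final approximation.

f(x) = x*sin(x) - 1
f'(x) = sin(x) + x*cos(x)
x₀ = 0.6

Newton-Raphson formula: x_{n+1} = x_n - f(x_n)/f'(x_n)

Iteration 1:
  f(0.600000) = -0.661215
  f'(0.600000) = 1.059844
  x_1 = 0.600000 - (-0.661215)/1.059844 = 1.223879
Iteration 2:
  f(1.223879) = 0.150967
  f'(1.223879) = 1.356545
  x_2 = 1.223879 - 0.150967/1.356545 = 1.112591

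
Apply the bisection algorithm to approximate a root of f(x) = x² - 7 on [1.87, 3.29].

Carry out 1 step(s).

f(x) = x² - 7
Initial interval: [1.87, 3.29]

Iteration 1:
  c_1 = (1.870000 + 3.290000)/2 = 2.580000
  f(c_1) = f(2.580000) = -0.343600
  f(a) × f(c) ≥ 0, new interval: [2.580000, 3.290000]

After 1 iteration(s), the approximation is c_1 = 2.580000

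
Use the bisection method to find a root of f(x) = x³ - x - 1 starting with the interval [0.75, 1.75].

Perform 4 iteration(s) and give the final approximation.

f(x) = x³ - x - 1
Initial interval: [0.75, 1.75]

Iteration 1:
  c_1 = (0.750000 + 1.750000)/2 = 1.250000
  f(c_1) = f(1.250000) = -0.296875
  f(a) × f(c) ≥ 0, new interval: [1.250000, 1.750000]
Iteration 2:
  c_2 = (1.250000 + 1.750000)/2 = 1.500000
  f(c_2) = f(1.500000) = 0.875000
  f(a) × f(c) < 0, new interval: [1.250000, 1.500000]
Iteration 3:
  c_3 = (1.250000 + 1.500000)/2 = 1.375000
  f(c_3) = f(1.375000) = 0.224609
  f(a) × f(c) < 0, new interval: [1.250000, 1.375000]
Iteration 4:
  c_4 = (1.250000 + 1.375000)/2 = 1.312500
  f(c_4) = f(1.312500) = -0.051514
  f(a) × f(c) ≥ 0, new interval: [1.312500, 1.375000]

After 4 iteration(s), the approximation is c_4 = 1.312500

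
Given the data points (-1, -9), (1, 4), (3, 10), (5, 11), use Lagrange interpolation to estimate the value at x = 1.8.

Lagrange interpolation formula:
P(x) = Σ yᵢ × Lᵢ(x)
where Lᵢ(x) = Π_{j≠i} (x - xⱼ)/(xᵢ - xⱼ)

L_0(1.8) = (1.8 - 1)/(-1 - 1) × (1.8 - 3)/(-1 - 3) × (1.8 - 5)/(-1 - 5) = -0.064000
L_1(1.8) = (1.8 - (-1))/(1 - (-1)) × (1.8 - 3)/(1 - 3) × (1.8 - 5)/(1 - 5) = 0.672000
L_2(1.8) = (1.8 - (-1))/(3 - (-1)) × (1.8 - 1)/(3 - 1) × (1.8 - 5)/(3 - 5) = 0.448000
L_3(1.8) = (1.8 - (-1))/(5 - (-1)) × (1.8 - 1)/(5 - 1) × (1.8 - 3)/(5 - 3) = -0.056000

P(1.8) = (-9)×L_0(1.8) + 4×L_1(1.8) + 10×L_2(1.8) + 11×L_3(1.8)
P(1.8) = 7.128000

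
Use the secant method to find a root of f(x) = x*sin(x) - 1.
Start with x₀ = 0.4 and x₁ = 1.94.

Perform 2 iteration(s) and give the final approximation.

f(x) = x*sin(x) - 1
x₀ = 0.4, x₁ = 1.94

Secant formula: x_{n+1} = x_n - f(x_n)(x_n - x_{n-1})/(f(x_n) - f(x_{n-1}))

Iteration 1:
  f(0.400000) = -0.844233
  f(1.940000) = 0.809273
  x_2 = 1.940000 - 0.809273×(1.940000 - 0.400000)/(0.809273 - (-0.844233))
       = 1.186280
Iteration 2:
  f(1.940000) = 0.809273
  f(1.186280) = 0.099658
  x_3 = 1.186280 - 0.099658×(1.186280 - 1.940000)/(0.099658 - 0.809273)
       = 1.080428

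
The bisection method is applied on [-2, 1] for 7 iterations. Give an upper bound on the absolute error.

Bisection error bound: |error| ≤ (b-a)/2^n
|error| ≤ (1 - (-2))/2^7 = 3/2^7
|error| ≤ 0.0234375000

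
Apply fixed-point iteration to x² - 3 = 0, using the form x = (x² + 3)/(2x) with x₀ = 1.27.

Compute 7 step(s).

Equation: x² - 3 = 0
Fixed-point form: x = (x² + 3)/(2x)
x₀ = 1.27

x_1 = g(1.270000) = 1.816102
x_2 = g(1.816102) = 1.733996
x_3 = g(1.733996) = 1.732052
x_4 = g(1.732052) = 1.732051
x_5 = g(1.732051) = 1.732051
x_6 = g(1.732051) = 1.732051
x_7 = g(1.732051) = 1.732051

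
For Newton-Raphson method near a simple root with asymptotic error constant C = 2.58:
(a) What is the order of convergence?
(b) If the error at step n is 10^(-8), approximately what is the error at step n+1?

(a) Newton-Raphson has quadratic (order 2) convergence near simple roots.
    This means |e_{n+1}| ≈ C|e_n|².

(b) With |e_n| = 10^(-8) and C = 2.58:
    |e_{n+1}| ≈ 2.58 × (10^(-8))² = 2.58 × 10^(-16)

(a) 2 (quadratic); (b) |e_{n+1}| ≈ 2.580e-16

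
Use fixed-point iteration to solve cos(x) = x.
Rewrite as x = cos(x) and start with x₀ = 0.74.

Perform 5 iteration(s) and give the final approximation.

Equation: cos(x) = x
Fixed-point form: x = cos(x)
x₀ = 0.74

x_1 = g(0.740000) = 0.738469
x_2 = g(0.738469) = 0.739500
x_3 = g(0.739500) = 0.738805
x_4 = g(0.738805) = 0.739274
x_5 = g(0.739274) = 0.738958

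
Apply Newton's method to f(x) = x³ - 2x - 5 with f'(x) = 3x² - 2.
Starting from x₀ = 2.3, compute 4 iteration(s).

f(x) = x³ - 2x - 5
f'(x) = 3x² - 2
x₀ = 2.3

Newton-Raphson formula: x_{n+1} = x_n - f(x_n)/f'(x_n)

Iteration 1:
  f(2.300000) = 2.567000
  f'(2.300000) = 13.870000
  x_1 = 2.300000 - 2.567000/13.870000 = 2.114924
Iteration 2:
  f(2.114924) = 0.230006
  f'(2.114924) = 11.418714
  x_2 = 2.114924 - 0.230006/11.418714 = 2.094781
Iteration 3:
  f(2.094781) = 0.002566
  f'(2.094781) = 11.164327
  x_3 = 2.094781 - 0.002566/11.164327 = 2.094552
Iteration 4:
  f(2.094552) = 0.000000
  f'(2.094552) = 11.161438
  x_4 = 2.094552 - 0.000000/11.161438 = 2.094551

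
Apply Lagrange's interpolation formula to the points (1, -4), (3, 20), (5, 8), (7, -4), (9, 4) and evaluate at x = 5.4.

Lagrange interpolation formula:
P(x) = Σ yᵢ × Lᵢ(x)
where Lᵢ(x) = Π_{j≠i} (x - xⱼ)/(xᵢ - xⱼ)

L_0(5.4) = (5.4 - 3)/(1 - 3) × (5.4 - 5)/(1 - 5) × (5.4 - 7)/(1 - 7) × (5.4 - 9)/(1 - 9) = 0.014400
L_1(5.4) = (5.4 - 1)/(3 - 1) × (5.4 - 5)/(3 - 5) × (5.4 - 7)/(3 - 7) × (5.4 - 9)/(3 - 9) = -0.105600
L_2(5.4) = (5.4 - 1)/(5 - 1) × (5.4 - 3)/(5 - 3) × (5.4 - 7)/(5 - 7) × (5.4 - 9)/(5 - 9) = 0.950400
L_3(5.4) = (5.4 - 1)/(7 - 1) × (5.4 - 3)/(7 - 3) × (5.4 - 5)/(7 - 5) × (5.4 - 9)/(7 - 9) = 0.158400
L_4(5.4) = (5.4 - 1)/(9 - 1) × (5.4 - 3)/(9 - 3) × (5.4 - 5)/(9 - 5) × (5.4 - 7)/(9 - 7) = -0.017600

P(5.4) = (-4)×L_0(5.4) + 20×L_1(5.4) + 8×L_2(5.4) + (-4)×L_3(5.4) + 4×L_4(5.4)
P(5.4) = 4.729600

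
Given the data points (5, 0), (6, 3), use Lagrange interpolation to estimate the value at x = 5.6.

Lagrange interpolation formula:
P(x) = Σ yᵢ × Lᵢ(x)
where Lᵢ(x) = Π_{j≠i} (x - xⱼ)/(xᵢ - xⱼ)

L_0(5.6) = (5.6 - 6)/(5 - 6) = 0.400000
L_1(5.6) = (5.6 - 5)/(6 - 5) = 0.600000

P(5.6) = 0×L_0(5.6) + 3×L_1(5.6)
P(5.6) = 1.800000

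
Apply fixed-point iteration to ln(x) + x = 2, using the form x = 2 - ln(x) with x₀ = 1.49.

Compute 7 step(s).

Equation: ln(x) + x = 2
Fixed-point form: x = 2 - ln(x)
x₀ = 1.49

x_1 = g(1.490000) = 1.601224
x_2 = g(1.601224) = 1.529232
x_3 = g(1.529232) = 1.575235
x_4 = g(1.575235) = 1.545596
x_5 = g(1.545596) = 1.564591
x_6 = g(1.564591) = 1.552376
x_7 = g(1.552376) = 1.560213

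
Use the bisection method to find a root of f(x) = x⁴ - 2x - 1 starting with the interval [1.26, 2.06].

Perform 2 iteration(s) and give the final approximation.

f(x) = x⁴ - 2x - 1
Initial interval: [1.26, 2.06]

Iteration 1:
  c_1 = (1.260000 + 2.060000)/2 = 1.660000
  f(c_1) = f(1.660000) = 3.273331
  f(a) × f(c) < 0, new interval: [1.260000, 1.660000]
Iteration 2:
  c_2 = (1.260000 + 1.660000)/2 = 1.460000
  f(c_2) = f(1.460000) = 0.623719
  f(a) × f(c) < 0, new interval: [1.260000, 1.460000]

After 2 iteration(s), the approximation is c_2 = 1.460000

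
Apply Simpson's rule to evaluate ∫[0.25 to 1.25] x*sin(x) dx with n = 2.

f(x) = x*sin(x)
a = 0.25, b = 1.25, n = 2
h = (b - a)/n = 0.500000

Simpson's rule: (h/3)[f(x₀) + 4f(x₁) + 2f(x₂) + ... + f(xₙ)]

x_0 = 0.2500, f(x_0) = 0.061851, coefficient = 1
x_1 = 0.7500, f(x_1) = 0.511229, coefficient = 4
x_2 = 1.2500, f(x_2) = 1.186231, coefficient = 1

I ≈ (0.500000/3) × 3.292998 = 0.548833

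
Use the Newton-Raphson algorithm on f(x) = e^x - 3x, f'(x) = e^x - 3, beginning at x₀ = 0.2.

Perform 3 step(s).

f(x) = e^x - 3x
f'(x) = e^x - 3
x₀ = 0.2

Newton-Raphson formula: x_{n+1} = x_n - f(x_n)/f'(x_n)

Iteration 1:
  f(0.200000) = 0.621403
  f'(0.200000) = -1.778597
  x_1 = 0.200000 - 0.621403/(-1.778597) = 0.549378
Iteration 2:
  f(0.549378) = 0.084041
  f'(0.549378) = -1.267825
  x_2 = 0.549378 - 0.084041/(-1.267825) = 0.615666
Iteration 3:
  f(0.615666) = 0.003891
  f'(0.615666) = -1.149112
  x_3 = 0.615666 - 0.003891/(-1.149112) = 0.619052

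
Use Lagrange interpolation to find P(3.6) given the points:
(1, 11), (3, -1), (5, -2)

Lagrange interpolation formula:
P(x) = Σ yᵢ × Lᵢ(x)
where Lᵢ(x) = Π_{j≠i} (x - xⱼ)/(xᵢ - xⱼ)

L_0(3.6) = (3.6 - 3)/(1 - 3) × (3.6 - 5)/(1 - 5) = -0.105000
L_1(3.6) = (3.6 - 1)/(3 - 1) × (3.6 - 5)/(3 - 5) = 0.910000
L_2(3.6) = (3.6 - 1)/(5 - 1) × (3.6 - 3)/(5 - 3) = 0.195000

P(3.6) = 11×L_0(3.6) + (-1)×L_1(3.6) + (-2)×L_2(3.6)
P(3.6) = -2.455000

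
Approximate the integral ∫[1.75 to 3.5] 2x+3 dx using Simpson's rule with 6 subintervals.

f(x) = 2x+3
a = 1.75, b = 3.5, n = 6
h = (b - a)/n = 0.291667

Simpson's rule: (h/3)[f(x₀) + 4f(x₁) + 2f(x₂) + ... + f(xₙ)]

x_0 = 1.7500, f(x_0) = 6.500000, coefficient = 1
x_1 = 2.0417, f(x_1) = 7.083333, coefficient = 4
x_2 = 2.3333, f(x_2) = 7.666667, coefficient = 2
x_3 = 2.6250, f(x_3) = 8.250000, coefficient = 4
x_4 = 2.9167, f(x_4) = 8.833333, coefficient = 2
x_5 = 3.2083, f(x_5) = 9.416667, coefficient = 4
x_6 = 3.5000, f(x_6) = 10.000000, coefficient = 1

I ≈ (0.291667/3) × 148.500000 = 14.437500
Exact value: 14.437500
Error: 0.000000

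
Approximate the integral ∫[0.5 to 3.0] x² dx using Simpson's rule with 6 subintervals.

f(x) = x²
a = 0.5, b = 3.0, n = 6
h = (b - a)/n = 0.416667

Simpson's rule: (h/3)[f(x₀) + 4f(x₁) + 2f(x₂) + ... + f(xₙ)]

x_0 = 0.5000, f(x_0) = 0.250000, coefficient = 1
x_1 = 0.9167, f(x_1) = 0.840278, coefficient = 4
x_2 = 1.3333, f(x_2) = 1.777778, coefficient = 2
x_3 = 1.7500, f(x_3) = 3.062500, coefficient = 4
x_4 = 2.1667, f(x_4) = 4.694444, coefficient = 2
x_5 = 2.5833, f(x_5) = 6.673611, coefficient = 4
x_6 = 3.0000, f(x_6) = 9.000000, coefficient = 1

I ≈ (0.416667/3) × 64.500000 = 8.958333
Exact value: 8.958333
Error: 0.000000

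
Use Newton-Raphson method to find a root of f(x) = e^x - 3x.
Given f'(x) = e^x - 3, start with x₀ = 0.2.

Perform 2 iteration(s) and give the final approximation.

f(x) = e^x - 3x
f'(x) = e^x - 3
x₀ = 0.2

Newton-Raphson formula: x_{n+1} = x_n - f(x_n)/f'(x_n)

Iteration 1:
  f(0.200000) = 0.621403
  f'(0.200000) = -1.778597
  x_1 = 0.200000 - 0.621403/(-1.778597) = 0.549378
Iteration 2:
  f(0.549378) = 0.084041
  f'(0.549378) = -1.267825
  x_2 = 0.549378 - 0.084041/(-1.267825) = 0.615666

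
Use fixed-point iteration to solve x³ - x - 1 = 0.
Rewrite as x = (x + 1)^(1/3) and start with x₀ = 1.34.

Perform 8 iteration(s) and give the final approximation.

Equation: x³ - x - 1 = 0
Fixed-point form: x = (x + 1)^(1/3)
x₀ = 1.34

x_1 = g(1.340000) = 1.327614
x_2 = g(1.327614) = 1.325268
x_3 = g(1.325268) = 1.324822
x_4 = g(1.324822) = 1.324738
x_5 = g(1.324738) = 1.324722
x_6 = g(1.324722) = 1.324719
x_7 = g(1.324719) = 1.324718
x_8 = g(1.324718) = 1.324718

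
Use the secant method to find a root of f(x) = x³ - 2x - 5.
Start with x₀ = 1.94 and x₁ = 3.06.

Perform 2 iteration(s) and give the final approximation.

f(x) = x³ - 2x - 5
x₀ = 1.94, x₁ = 3.06

Secant formula: x_{n+1} = x_n - f(x_n)(x_n - x_{n-1})/(f(x_n) - f(x_{n-1}))

Iteration 1:
  f(1.940000) = -1.578616
  f(3.060000) = 17.532616
  x_2 = 3.060000 - 17.532616×(3.060000 - 1.940000)/(17.532616 - (-1.578616))
       = 2.032514
Iteration 2:
  f(3.060000) = 17.532616
  f(2.032514) = -0.668486
  x_3 = 2.032514 - (-0.668486)×(2.032514 - 3.060000)/(-0.668486 - 17.532616)
       = 2.070251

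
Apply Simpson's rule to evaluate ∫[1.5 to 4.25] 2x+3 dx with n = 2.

f(x) = 2x+3
a = 1.5, b = 4.25, n = 2
h = (b - a)/n = 1.375000

Simpson's rule: (h/3)[f(x₀) + 4f(x₁) + 2f(x₂) + ... + f(xₙ)]

x_0 = 1.5000, f(x_0) = 6.000000, coefficient = 1
x_1 = 2.8750, f(x_1) = 8.750000, coefficient = 4
x_2 = 4.2500, f(x_2) = 11.500000, coefficient = 1

I ≈ (1.375000/3) × 52.500000 = 24.062500
Exact value: 24.062500
Error: 0.000000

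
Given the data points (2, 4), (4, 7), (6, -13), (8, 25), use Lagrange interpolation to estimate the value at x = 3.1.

Lagrange interpolation formula:
P(x) = Σ yᵢ × Lᵢ(x)
where Lᵢ(x) = Π_{j≠i} (x - xⱼ)/(xᵢ - xⱼ)

L_0(3.1) = (3.1 - 4)/(2 - 4) × (3.1 - 6)/(2 - 6) × (3.1 - 8)/(2 - 8) = 0.266437
L_1(3.1) = (3.1 - 2)/(4 - 2) × (3.1 - 6)/(4 - 6) × (3.1 - 8)/(4 - 8) = 0.976938
L_2(3.1) = (3.1 - 2)/(6 - 2) × (3.1 - 4)/(6 - 4) × (3.1 - 8)/(6 - 8) = -0.303187
L_3(3.1) = (3.1 - 2)/(8 - 2) × (3.1 - 4)/(8 - 4) × (3.1 - 6)/(8 - 6) = 0.059812

P(3.1) = 4×L_0(3.1) + 7×L_1(3.1) + (-13)×L_2(3.1) + 25×L_3(3.1)
P(3.1) = 13.341062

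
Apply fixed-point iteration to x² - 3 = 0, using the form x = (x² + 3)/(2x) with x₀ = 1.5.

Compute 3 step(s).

Equation: x² - 3 = 0
Fixed-point form: x = (x² + 3)/(2x)
x₀ = 1.5

x_1 = g(1.500000) = 1.750000
x_2 = g(1.750000) = 1.732143
x_3 = g(1.732143) = 1.732051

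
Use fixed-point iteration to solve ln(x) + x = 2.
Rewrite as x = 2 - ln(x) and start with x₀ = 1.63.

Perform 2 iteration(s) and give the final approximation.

Equation: ln(x) + x = 2
Fixed-point form: x = 2 - ln(x)
x₀ = 1.63

x_1 = g(1.630000) = 1.511420
x_2 = g(1.511420) = 1.586950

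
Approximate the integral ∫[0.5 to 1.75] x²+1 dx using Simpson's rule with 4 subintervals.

f(x) = x²+1
a = 0.5, b = 1.75, n = 4
h = (b - a)/n = 0.312500

Simpson's rule: (h/3)[f(x₀) + 4f(x₁) + 2f(x₂) + ... + f(xₙ)]

x_0 = 0.5000, f(x_0) = 1.250000, coefficient = 1
x_1 = 0.8125, f(x_1) = 1.660156, coefficient = 4
x_2 = 1.1250, f(x_2) = 2.265625, coefficient = 2
x_3 = 1.4375, f(x_3) = 3.066406, coefficient = 4
x_4 = 1.7500, f(x_4) = 4.062500, coefficient = 1

I ≈ (0.312500/3) × 28.750000 = 2.994792
Exact value: 2.994792
Error: 0.000000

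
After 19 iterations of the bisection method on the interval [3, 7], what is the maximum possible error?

Bisection error bound: |error| ≤ (b-a)/2^n
|error| ≤ (7 - 3)/2^19 = 4/2^19
|error| ≤ 0.0000076294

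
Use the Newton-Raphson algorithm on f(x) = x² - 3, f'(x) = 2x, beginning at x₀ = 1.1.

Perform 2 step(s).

f(x) = x² - 3
f'(x) = 2x
x₀ = 1.1

Newton-Raphson formula: x_{n+1} = x_n - f(x_n)/f'(x_n)

Iteration 1:
  f(1.100000) = -1.790000
  f'(1.100000) = 2.200000
  x_1 = 1.100000 - (-1.790000)/2.200000 = 1.913636
Iteration 2:
  f(1.913636) = 0.662004
  f'(1.913636) = 3.827273
  x_2 = 1.913636 - 0.662004/3.827273 = 1.740666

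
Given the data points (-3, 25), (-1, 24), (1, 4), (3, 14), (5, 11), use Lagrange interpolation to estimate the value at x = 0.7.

Lagrange interpolation formula:
P(x) = Σ yᵢ × Lᵢ(x)
where Lᵢ(x) = Π_{j≠i} (x - xⱼ)/(xᵢ - xⱼ)

L_0(0.7) = (0.7 - (-1))/(-3 - (-1)) × (0.7 - 1)/(-3 - 1) × (0.7 - 3)/(-3 - 3) × (0.7 - 5)/(-3 - 5) = -0.013135
L_1(0.7) = (0.7 - (-3))/(-1 - (-3)) × (0.7 - 1)/(-1 - 1) × (0.7 - 3)/(-1 - 3) × (0.7 - 5)/(-1 - 5) = 0.114353
L_2(0.7) = (0.7 - (-3))/(1 - (-3)) × (0.7 - (-1))/(1 - (-1)) × (0.7 - 3)/(1 - 3) × (0.7 - 5)/(1 - 5) = 0.972002
L_3(0.7) = (0.7 - (-3))/(3 - (-3)) × (0.7 - (-1))/(3 - (-1)) × (0.7 - 1)/(3 - 1) × (0.7 - 5)/(3 - 5) = -0.084522
L_4(0.7) = (0.7 - (-3))/(5 - (-3)) × (0.7 - (-1))/(5 - (-1)) × (0.7 - 1)/(5 - 1) × (0.7 - 3)/(5 - 3) = 0.011302

P(0.7) = 25×L_0(0.7) + 24×L_1(0.7) + 4×L_2(0.7) + 14×L_3(0.7) + 11×L_4(0.7)
P(0.7) = 5.245122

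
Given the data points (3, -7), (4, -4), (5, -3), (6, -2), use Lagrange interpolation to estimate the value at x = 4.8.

Lagrange interpolation formula:
P(x) = Σ yᵢ × Lᵢ(x)
where Lᵢ(x) = Π_{j≠i} (x - xⱼ)/(xᵢ - xⱼ)

L_0(4.8) = (4.8 - 4)/(3 - 4) × (4.8 - 5)/(3 - 5) × (4.8 - 6)/(3 - 6) = -0.032000
L_1(4.8) = (4.8 - 3)/(4 - 3) × (4.8 - 5)/(4 - 5) × (4.8 - 6)/(4 - 6) = 0.216000
L_2(4.8) = (4.8 - 3)/(5 - 3) × (4.8 - 4)/(5 - 4) × (4.8 - 6)/(5 - 6) = 0.864000
L_3(4.8) = (4.8 - 3)/(6 - 3) × (4.8 - 4)/(6 - 4) × (4.8 - 5)/(6 - 5) = -0.048000

P(4.8) = (-7)×L_0(4.8) + (-4)×L_1(4.8) + (-3)×L_2(4.8) + (-2)×L_3(4.8)
P(4.8) = -3.136000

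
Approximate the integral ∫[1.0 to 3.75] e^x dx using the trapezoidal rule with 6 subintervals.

f(x) = e^x
a = 1.0, b = 3.75, n = 6
h = (b - a)/n = 0.458333

Trapezoidal rule: (h/2)[f(x₀) + 2f(x₁) + 2f(x₂) + ... + f(xₙ)]

x_0 = 1.0000, f(x_0) = 2.718282, coefficient = 1
x_1 = 1.4583, f(x_1) = 4.298789, coefficient = 2
x_2 = 1.9167, f(x_2) = 6.798260, coefficient = 2
x_3 = 2.3750, f(x_3) = 10.751013, coefficient = 2
x_4 = 2.8333, f(x_4) = 17.002040, coefficient = 2
x_5 = 3.2917, f(x_5) = 26.887639, coefficient = 2
x_6 = 3.7500, f(x_6) = 42.521082, coefficient = 1

I ≈ (0.458333/2) × 176.714846 = 40.497152
Exact value: 39.802800
Error: 0.694352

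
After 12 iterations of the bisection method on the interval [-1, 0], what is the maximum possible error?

Bisection error bound: |error| ≤ (b-a)/2^n
|error| ≤ (0 - (-1))/2^12 = 1/2^12
|error| ≤ 0.0002441406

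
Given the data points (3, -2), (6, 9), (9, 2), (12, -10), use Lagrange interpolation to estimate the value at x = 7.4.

Lagrange interpolation formula:
P(x) = Σ yᵢ × Lᵢ(x)
where Lᵢ(x) = Π_{j≠i} (x - xⱼ)/(xᵢ - xⱼ)

L_0(7.4) = (7.4 - 6)/(3 - 6) × (7.4 - 9)/(3 - 9) × (7.4 - 12)/(3 - 12) = -0.063605
L_1(7.4) = (7.4 - 3)/(6 - 3) × (7.4 - 9)/(6 - 9) × (7.4 - 12)/(6 - 12) = 0.599704
L_2(7.4) = (7.4 - 3)/(9 - 3) × (7.4 - 6)/(9 - 6) × (7.4 - 12)/(9 - 12) = 0.524741
L_3(7.4) = (7.4 - 3)/(12 - 3) × (7.4 - 6)/(12 - 6) × (7.4 - 9)/(12 - 9) = -0.060840

P(7.4) = (-2)×L_0(7.4) + 9×L_1(7.4) + 2×L_2(7.4) + (-10)×L_3(7.4)
P(7.4) = 7.182420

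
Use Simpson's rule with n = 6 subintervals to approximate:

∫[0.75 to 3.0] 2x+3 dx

f(x) = 2x+3
a = 0.75, b = 3.0, n = 6
h = (b - a)/n = 0.375000

Simpson's rule: (h/3)[f(x₀) + 4f(x₁) + 2f(x₂) + ... + f(xₙ)]

x_0 = 0.7500, f(x_0) = 4.500000, coefficient = 1
x_1 = 1.1250, f(x_1) = 5.250000, coefficient = 4
x_2 = 1.5000, f(x_2) = 6.000000, coefficient = 2
x_3 = 1.8750, f(x_3) = 6.750000, coefficient = 4
x_4 = 2.2500, f(x_4) = 7.500000, coefficient = 2
x_5 = 2.6250, f(x_5) = 8.250000, coefficient = 4
x_6 = 3.0000, f(x_6) = 9.000000, coefficient = 1

I ≈ (0.375000/3) × 121.500000 = 15.187500
Exact value: 15.187500
Error: 0.000000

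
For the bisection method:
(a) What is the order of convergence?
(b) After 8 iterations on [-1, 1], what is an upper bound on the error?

(a) Bisection has linear (order 1) convergence; the error is halved each step.

(b) Error bound = (b-a)/2^n = (1 - (-1))/2^{8}
    = 2/2^{8}

(a) 1 (linear); (b) error ≤ 7.81e-03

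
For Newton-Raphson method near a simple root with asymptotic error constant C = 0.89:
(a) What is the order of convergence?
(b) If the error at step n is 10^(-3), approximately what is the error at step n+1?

(a) Newton-Raphson has quadratic (order 2) convergence near simple roots.
    This means |e_{n+1}| ≈ C|e_n|².

(b) With |e_n| = 10^(-3) and C = 0.89:
    |e_{n+1}| ≈ 0.89 × (10^(-3))² = 0.89 × 10^(-6)

(a) 2 (quadratic); (b) |e_{n+1}| ≈ 8.900e-07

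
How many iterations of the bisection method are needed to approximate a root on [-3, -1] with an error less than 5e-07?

We need (b-a)/2^n ≤ 5e-07
(-1 - (-3))/2^n ≤ 5e-07
2/2^n ≤ 5e-07
2^n ≥ 4000000
n ≥ log₂(4000000) = 21.93
n ≥ 22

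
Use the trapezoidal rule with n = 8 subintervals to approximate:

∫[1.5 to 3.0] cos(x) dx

f(x) = cos(x)
a = 1.5, b = 3.0, n = 8
h = (b - a)/n = 0.187500

Trapezoidal rule: (h/2)[f(x₀) + 2f(x₁) + 2f(x₂) + ... + f(xₙ)]

x_0 = 1.5000, f(x_0) = 0.070737, coefficient = 1
x_1 = 1.6875, f(x_1) = -0.116439, coefficient = 2
x_2 = 1.8750, f(x_2) = -0.299534, coefficient = 2
x_3 = 2.0625, f(x_3) = -0.472128, coefficient = 2
x_4 = 2.2500, f(x_4) = -0.628174, coefficient = 2
x_5 = 2.4375, f(x_5) = -0.762199, coefficient = 2
x_6 = 2.6250, f(x_6) = -0.869507, coefficient = 2
x_7 = 2.8125, f(x_7) = -0.946336, coefficient = 2
x_8 = 3.0000, f(x_8) = -0.989992, coefficient = 1

I ≈ (0.187500/2) × -9.107889 = -0.853865
Exact value: -0.856375
Error: 0.002510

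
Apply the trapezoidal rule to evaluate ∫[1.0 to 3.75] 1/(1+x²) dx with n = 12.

f(x) = 1/(1+x²)
a = 1.0, b = 3.75, n = 12
h = (b - a)/n = 0.229167

Trapezoidal rule: (h/2)[f(x₀) + 2f(x₁) + 2f(x₂) + ... + f(xₙ)]

x_0 = 1.0000, f(x_0) = 0.500000, coefficient = 1
x_1 = 1.2292, f(x_1) = 0.398271, coefficient = 2
x_2 = 1.4583, f(x_2) = 0.319822, coefficient = 2
x_3 = 1.6875, f(x_3) = 0.259898, coefficient = 2
x_4 = 1.9167, f(x_4) = 0.213967, coefficient = 2
x_5 = 2.1458, f(x_5) = 0.178425, coefficient = 2
x_6 = 2.3750, f(x_6) = 0.150588, coefficient = 2
x_7 = 2.6042, f(x_7) = 0.128507, coefficient = 2
x_8 = 2.8333, f(x_8) = 0.110769, coefficient = 2
x_9 = 3.0625, f(x_9) = 0.096349, coefficient = 2
x_10 = 3.2917, f(x_10) = 0.084495, coefficient = 2
x_11 = 3.5208, f(x_11) = 0.074648, coefficient = 2
x_12 = 3.7500, f(x_12) = 0.066390, coefficient = 1

I ≈ (0.229167/2) × 4.597871 = 0.526839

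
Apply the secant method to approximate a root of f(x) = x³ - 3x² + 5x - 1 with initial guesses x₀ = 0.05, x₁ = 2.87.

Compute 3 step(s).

f(x) = x³ - 3x² + 5x - 1
x₀ = 0.05, x₁ = 2.87

Secant formula: x_{n+1} = x_n - f(x_n)(x_n - x_{n-1})/(f(x_n) - f(x_{n-1}))

Iteration 1:
  f(0.050000) = -0.757375
  f(2.870000) = 12.279203
  x_2 = 2.870000 - 12.279203×(2.870000 - 0.050000)/(12.279203 - (-0.757375))
       = 0.213831
Iteration 2:
  f(2.870000) = 12.279203
  f(0.213831) = -0.058238
  x_3 = 0.213831 - (-0.058238)×(0.213831 - 2.870000)/(-0.058238 - 12.279203)
       = 0.226369
Iteration 3:
  f(0.213831) = -0.058238
  f(0.226369) = -0.010282
  x_4 = 0.226369 - (-0.010282)×(0.226369 - 0.213831)/(-0.010282 - (-0.058238))
       = 0.229058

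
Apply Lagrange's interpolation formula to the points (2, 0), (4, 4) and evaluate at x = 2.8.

Lagrange interpolation formula:
P(x) = Σ yᵢ × Lᵢ(x)
where Lᵢ(x) = Π_{j≠i} (x - xⱼ)/(xᵢ - xⱼ)

L_0(2.8) = (2.8 - 4)/(2 - 4) = 0.600000
L_1(2.8) = (2.8 - 2)/(4 - 2) = 0.400000

P(2.8) = 0×L_0(2.8) + 4×L_1(2.8)
P(2.8) = 1.600000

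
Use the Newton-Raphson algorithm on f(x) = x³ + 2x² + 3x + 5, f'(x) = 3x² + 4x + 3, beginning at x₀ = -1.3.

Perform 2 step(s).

f(x) = x³ + 2x² + 3x + 5
f'(x) = 3x² + 4x + 3
x₀ = -1.3

Newton-Raphson formula: x_{n+1} = x_n - f(x_n)/f'(x_n)

Iteration 1:
  f(-1.300000) = 2.283000
  f'(-1.300000) = 2.870000
  x_1 = -1.300000 - 2.283000/2.870000 = -2.095470
Iteration 2:
  f(-2.095470) = -1.705621
  f'(-2.095470) = 7.791107
  x_2 = -2.095470 - (-1.705621)/7.791107 = -1.876551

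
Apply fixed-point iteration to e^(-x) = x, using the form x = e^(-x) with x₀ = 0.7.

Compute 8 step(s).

Equation: e^(-x) = x
Fixed-point form: x = e^(-x)
x₀ = 0.7

x_1 = g(0.700000) = 0.496585
x_2 = g(0.496585) = 0.608605
x_3 = g(0.608605) = 0.544109
x_4 = g(0.544109) = 0.580359
x_5 = g(0.580359) = 0.559698
x_6 = g(0.559698) = 0.571382
x_7 = g(0.571382) = 0.564745
x_8 = g(0.564745) = 0.568505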